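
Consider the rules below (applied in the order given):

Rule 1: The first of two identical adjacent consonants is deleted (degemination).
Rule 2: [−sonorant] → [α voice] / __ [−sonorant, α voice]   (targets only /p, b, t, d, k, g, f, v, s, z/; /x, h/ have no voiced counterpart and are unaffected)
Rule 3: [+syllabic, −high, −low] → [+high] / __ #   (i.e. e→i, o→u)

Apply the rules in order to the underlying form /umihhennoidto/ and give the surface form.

umihenoittu

Rule 1 (degemination): /hh/ is a geminate; the first /h/ deletes. /nn/ is a geminate; the first /n/ deletes. /umihhennoidto/ → umihenoidto.
Rule 2 (regressive voicing assimilation): /d/ precedes the voiceless obstruent /t/, so it devoices to [t] by assimilation. /umihenoidto/ → umihenoitto.
Rule 3 (final vowel raising): /o/ is a mid vowel in word-final position, so it raises to [u]. /umihenoitto/ → umihenoittu.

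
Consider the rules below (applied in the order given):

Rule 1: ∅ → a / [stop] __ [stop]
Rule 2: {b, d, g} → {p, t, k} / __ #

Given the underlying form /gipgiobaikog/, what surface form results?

gipagiobaikok

Rule 1 (stop-cluster a-epenthesis): /p/ and /g/ form a stop–stop cluster, so [a] is inserted between them. /gipgiobaikog/ → gipagiobaikog.
Rule 2 (final devoicing): /g/ is a voiced stop in word-final position, so it devoices to [k]. /gipagiobaikog/ → gipagiobaikok.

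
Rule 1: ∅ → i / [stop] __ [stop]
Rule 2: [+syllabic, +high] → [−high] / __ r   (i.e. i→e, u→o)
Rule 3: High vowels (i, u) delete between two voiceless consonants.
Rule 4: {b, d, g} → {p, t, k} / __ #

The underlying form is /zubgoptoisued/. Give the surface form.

Rule 1 (stop-cluster i-epenthesis): /b/ and /g/ form a stop–stop cluster, so [i] is inserted between them. /p/ and /t/ form a stop–stop cluster, so [i] is inserted between them. /zubgoptoisued/ → zubigopitoisued.
Rule 2 (pre-rhotic lowering): no segment meets the environment; /zubigopitoisued/ is unchanged.
Rule 3 (high vowel syncope): /i/ is a high vowel flanked by voiceless consonants /p/ and /t/, so it deletes. /zubigopitoisued/ → zubigoptoisued.
Rule 4 (final devoicing): /d/ is a voiced stop in word-final position, so it devoices to [t]. /zubigoptoisued/ → zubigoptoisuet.

zubigoptoisuet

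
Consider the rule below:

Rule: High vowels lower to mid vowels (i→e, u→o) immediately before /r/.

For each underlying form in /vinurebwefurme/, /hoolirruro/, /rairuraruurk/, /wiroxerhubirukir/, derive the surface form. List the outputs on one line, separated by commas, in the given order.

vinorebweforme, hoolerroro, raeroraruork, weroxerhuberuker

/vinurebwefurme/: /u/ is a high vowel immediately before /r/, so it lowers to [o]. /u/ is a high vowel immediately before /r/, so it lowers to [o]. → [vinorebweforme].
/hoolirruro/: /i/ is a high vowel immediately before /r/, so it lowers to [e]. /u/ is a high vowel immediately before /r/, so it lowers to [o]. → [hoolerroro].
/rairuraruurk/: /i/ is a high vowel immediately before /r/, so it lowers to [e]. /u/ is a high vowel immediately before /r/, so it lowers to [o]. /u/ is a high vowel immediately before /r/, so it lowers to [o]. → [raeroraruork].
/wiroxerhubirukir/: /i/ is a high vowel immediately before /r/, so it lowers to [e]. /i/ is a high vowel immediately before /r/, so it lowers to [e]. /i/ is a high vowel immediately before /r/, so it lowers to [e]. → [weroxerhuberuker].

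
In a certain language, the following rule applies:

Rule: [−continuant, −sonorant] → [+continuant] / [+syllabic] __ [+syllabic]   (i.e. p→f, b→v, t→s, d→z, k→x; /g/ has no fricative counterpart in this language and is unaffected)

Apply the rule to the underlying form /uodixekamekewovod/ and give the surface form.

uozixexamexewovod

/d/ is a stop between vowels /o/ and /i/, so it spirantizes to the fricative [z].
/k/ is a stop between vowels /e/ and /a/, so it spirantizes to the fricative [x].
/k/ is a stop between vowels /e/ and /e/, so it spirantizes to the fricative [x].
Surface form: [uozixexamexewovod].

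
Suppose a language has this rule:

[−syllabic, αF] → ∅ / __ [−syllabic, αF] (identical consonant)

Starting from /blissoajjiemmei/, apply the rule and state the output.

blisoajiemei

/ss/ is a geminate; the first /s/ deletes.
/jj/ is a geminate; the first /j/ deletes.
/mm/ is a geminate; the first /m/ deletes.
Surface form: [blisoajiemei].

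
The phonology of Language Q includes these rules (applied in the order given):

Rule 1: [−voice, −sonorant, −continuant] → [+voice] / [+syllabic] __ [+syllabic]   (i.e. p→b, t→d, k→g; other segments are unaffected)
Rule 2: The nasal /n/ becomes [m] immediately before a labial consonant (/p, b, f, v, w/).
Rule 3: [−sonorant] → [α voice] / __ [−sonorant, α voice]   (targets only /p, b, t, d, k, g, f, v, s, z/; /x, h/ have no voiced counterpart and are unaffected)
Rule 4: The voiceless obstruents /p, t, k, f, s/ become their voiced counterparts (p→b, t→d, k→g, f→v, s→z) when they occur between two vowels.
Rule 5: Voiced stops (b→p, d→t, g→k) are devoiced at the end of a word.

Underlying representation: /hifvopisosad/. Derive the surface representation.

Rule 1 (intervocalic voicing): /p/ is a voiceless stop between vowels /o/ and /i/, so it voices to [b]. /hifvopisosad/ → hifvobisosad.
Rule 2 (nasal place assimilation): no segment meets the environment; /hifvobisosad/ is unchanged.
Rule 3 (regressive voicing assimilation): /f/ precedes the voiced obstruent /v/, so it voices to [v] by assimilation. /hifvobisosad/ → hivvobisosad.
Rule 4 (intervocalic voicing): /s/ is a voiceless obstruent between vowels /i/ and /o/, so it voices to [z]. /s/ is a voiceless obstruent between vowels /o/ and /a/, so it voices to [z]. /hivvobisosad/ → hivvobizozad.
Rule 5 (final devoicing): /d/ is a voiced stop in word-final position, so it devoices to [t]. /hivvobizozad/ → hivvobizozat.

hivvobizozat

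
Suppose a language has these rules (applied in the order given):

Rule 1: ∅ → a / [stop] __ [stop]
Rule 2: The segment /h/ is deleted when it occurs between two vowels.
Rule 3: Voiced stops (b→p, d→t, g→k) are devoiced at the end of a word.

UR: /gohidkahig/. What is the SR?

Rule 1 (stop-cluster a-epenthesis): /d/ and /k/ form a stop–stop cluster, so [a] is inserted between them. /gohidkahig/ → gohidakahig.
Rule 2 (intervocalic h-deletion): /h/ occurs between vowels /o/ and /i/, so it deletes. /h/ occurs between vowels /a/ and /i/, so it deletes. /gohidakahig/ → goidakaig.
Rule 3 (final devoicing): /g/ is a voiced stop in word-final position, so it devoices to [k]. /goidakaig/ → goidakaik.

goidakaik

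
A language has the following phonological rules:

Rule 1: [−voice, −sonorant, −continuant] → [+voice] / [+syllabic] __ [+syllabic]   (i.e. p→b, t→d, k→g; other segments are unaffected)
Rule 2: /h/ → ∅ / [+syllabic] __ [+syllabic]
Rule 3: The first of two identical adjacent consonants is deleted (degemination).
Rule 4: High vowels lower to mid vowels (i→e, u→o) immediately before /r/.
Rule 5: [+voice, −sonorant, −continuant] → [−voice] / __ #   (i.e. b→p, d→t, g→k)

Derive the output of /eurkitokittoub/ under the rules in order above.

Rule 1 (intervocalic voicing): /t/ is a voiceless stop between vowels /i/ and /o/, so it voices to [d]. /k/ is a voiceless stop between vowels /o/ and /i/, so it voices to [g]. /eurkitokittoub/ → eurkidogittoub.
Rule 2 (intervocalic h-deletion): no segment meets the environment; /eurkidogittoub/ is unchanged.
Rule 3 (degemination): /tt/ is a geminate; the first /t/ deletes. /eurkidogittoub/ → eurkidogitoub.
Rule 4 (pre-rhotic lowering): /u/ is a high vowel immediately before /r/, so it lowers to [o]. /eurkidogitoub/ → eorkidogitoub.
Rule 5 (final devoicing): /b/ is a voiced stop in word-final position, so it devoices to [p]. /eorkidogitoub/ → eorkidogitoup.

eorkidogitoup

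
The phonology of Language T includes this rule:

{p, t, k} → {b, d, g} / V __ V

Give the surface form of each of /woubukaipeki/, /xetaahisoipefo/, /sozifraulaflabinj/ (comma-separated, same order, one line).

/woubukaipeki/: /k/ is a voiceless stop between vowels /u/ and /a/, so it voices to [g]. /p/ is a voiceless stop between vowels /i/ and /e/, so it voices to [b]. /k/ is a voiceless stop between vowels /e/ and /i/, so it voices to [g]. → [woubugaibegi].
/xetaahisoipefo/: /t/ is a voiceless stop between vowels /e/ and /a/, so it voices to [d]. /p/ is a voiceless stop between vowels /i/ and /e/, so it voices to [b]. → [xedaahisoibefo].
/sozifraulaflabinj/: the rule's environment is not met; surfaces unchanged as [sozifraulaflabinj].

woubugaibegi, xedaahisoibefo, sozifraulaflabinj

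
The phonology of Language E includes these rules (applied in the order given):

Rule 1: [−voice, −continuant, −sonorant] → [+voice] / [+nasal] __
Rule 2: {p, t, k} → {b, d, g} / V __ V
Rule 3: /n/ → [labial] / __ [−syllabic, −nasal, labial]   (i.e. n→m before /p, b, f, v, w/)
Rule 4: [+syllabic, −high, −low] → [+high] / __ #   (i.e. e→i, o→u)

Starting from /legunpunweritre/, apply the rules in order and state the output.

legumbumweritri

Rule 1 (post-nasal voicing): /p/ is a voiceless stop immediately after the nasal /n/, so it voices to [b]. /legunpunweritre/ → legunbunweritre.
Rule 2 (intervocalic voicing): no segment meets the environment; /legunbunweritre/ is unchanged.
Rule 3 (nasal place assimilation): /n/ precedes the labial consonant /b/, so it assimilates in place to [m]. /n/ precedes the labial consonant /w/, so it assimilates in place to [m]. /legunbunweritre/ → legumbumweritre.
Rule 4 (final vowel raising): /e/ is a mid vowel in word-final position, so it raises to [i]. /legumbumweritre/ → legumbumweritri.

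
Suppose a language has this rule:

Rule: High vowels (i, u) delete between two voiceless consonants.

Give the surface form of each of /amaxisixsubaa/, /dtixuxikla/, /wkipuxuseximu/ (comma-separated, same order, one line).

/amaxisixsubaa/: /i/ is a high vowel flanked by voiceless consonants /x/ and /s/, so it deletes. /i/ is a high vowel flanked by voiceless consonants /s/ and /x/, so it deletes. → [amaxsxsubaa].
/dtixuxikla/: /i/ is a high vowel flanked by voiceless consonants /t/ and /x/, so it deletes. /u/ is a high vowel flanked by voiceless consonants /x/ and /x/, so it deletes. /i/ is a high vowel flanked by voiceless consonants /x/ and /k/, so it deletes. → [dtxxkla].
/wkipuxuseximu/: /i/ is a high vowel flanked by voiceless consonants /k/ and /p/, so it deletes. /u/ is a high vowel flanked by voiceless consonants /p/ and /x/, so it deletes. /u/ is a high vowel flanked by voiceless consonants /x/ and /s/, so it deletes. → [wkpxseximu].

amaxsxsubaa, dtxxkla, wkpxseximu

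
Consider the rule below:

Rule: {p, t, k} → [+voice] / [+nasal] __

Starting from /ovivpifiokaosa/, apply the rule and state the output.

No segment of /ovivpifiokaosa/ meets the structural description of the rule, so the form surfaces unchanged.

ovivpifiokaosa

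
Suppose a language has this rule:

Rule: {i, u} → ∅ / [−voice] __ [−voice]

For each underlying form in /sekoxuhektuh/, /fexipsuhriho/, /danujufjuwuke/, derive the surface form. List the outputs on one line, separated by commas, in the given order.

/sekoxuhektuh/: /u/ is a high vowel flanked by voiceless consonants /x/ and /h/, so it deletes. /u/ is a high vowel flanked by voiceless consonants /t/ and /h/, so it deletes. → [sekoxhekth].
/fexipsuhriho/: /i/ is a high vowel flanked by voiceless consonants /x/ and /p/, so it deletes. /u/ is a high vowel flanked by voiceless consonants /s/ and /h/, so it deletes. → [fexpshriho].
/danujufjuwuke/: the rule's environment is not met; surfaces unchanged as [danujufjuwuke].

sekoxhekth, fexpshriho, danujufjuwuke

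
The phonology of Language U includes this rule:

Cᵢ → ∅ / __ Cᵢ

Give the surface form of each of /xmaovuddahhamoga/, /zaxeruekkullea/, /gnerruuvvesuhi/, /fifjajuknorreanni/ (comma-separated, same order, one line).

xmaovudahamoga, zaxeruekulea, gneruuvesuhi, fifjajuknoreani

/xmaovuddahhamoga/: /dd/ is a geminate; the first /d/ deletes. /hh/ is a geminate; the first /h/ deletes. → [xmaovudahamoga].
/zaxeruekkullea/: /kk/ is a geminate; the first /k/ deletes. /ll/ is a geminate; the first /l/ deletes. → [zaxeruekulea].
/gnerruuvvesuhi/: /rr/ is a geminate; the first /r/ deletes. /vv/ is a geminate; the first /v/ deletes. → [gneruuvesuhi].
/fifjajuknorreanni/: /rr/ is a geminate; the first /r/ deletes. /nn/ is a geminate; the first /n/ deletes. → [fifjajuknoreani].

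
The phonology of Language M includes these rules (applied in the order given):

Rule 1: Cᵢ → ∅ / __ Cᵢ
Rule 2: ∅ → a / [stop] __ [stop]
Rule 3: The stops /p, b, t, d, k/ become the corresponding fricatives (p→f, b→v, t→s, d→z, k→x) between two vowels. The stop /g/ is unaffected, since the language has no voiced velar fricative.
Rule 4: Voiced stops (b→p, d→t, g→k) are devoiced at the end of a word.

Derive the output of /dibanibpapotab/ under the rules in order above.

divanivafafosap

Rule 1 (degemination): no segment meets the environment; /dibanibpapotab/ is unchanged.
Rule 2 (stop-cluster a-epenthesis): /b/ and /p/ form a stop–stop cluster, so [a] is inserted between them. /dibanibpapotab/ → dibanibapapotab.
Rule 3 (intervocalic spirantization): /b/ is a stop between vowels /i/ and /a/, so it spirantizes to the fricative [v]. /b/ is a stop between vowels /i/ and /a/, so it spirantizes to the fricative [v]. /p/ is a stop between vowels /a/ and /a/, so it spirantizes to the fricative [f]. /p/ is a stop between vowels /a/ and /o/, so it spirantizes to the fricative [f]. /t/ is a stop between vowels /o/ and /a/, so it spirantizes to the fricative [s]. /dibanibapapotab/ → divanivafafosab.
Rule 4 (final devoicing): /b/ is a voiced stop in word-final position, so it devoices to [p]. /divanivafafosab/ → divanivafafosap.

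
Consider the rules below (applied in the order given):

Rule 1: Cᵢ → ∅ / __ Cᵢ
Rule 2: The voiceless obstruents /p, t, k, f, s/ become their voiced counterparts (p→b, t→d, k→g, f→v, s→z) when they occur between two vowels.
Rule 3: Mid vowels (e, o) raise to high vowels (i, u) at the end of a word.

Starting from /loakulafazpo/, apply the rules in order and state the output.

Rule 1 (degemination): no segment meets the environment; /loakulafazpo/ is unchanged.
Rule 2 (intervocalic voicing): /k/ is a voiceless obstruent between vowels /a/ and /u/, so it voices to [g]. /f/ is a voiceless obstruent between vowels /a/ and /a/, so it voices to [v]. /loakulafazpo/ → loagulavazpo.
Rule 3 (final vowel raising): /o/ is a mid vowel in word-final position, so it raises to [u]. /loagulavazpo/ → loagulavazpu.

loagulavazpu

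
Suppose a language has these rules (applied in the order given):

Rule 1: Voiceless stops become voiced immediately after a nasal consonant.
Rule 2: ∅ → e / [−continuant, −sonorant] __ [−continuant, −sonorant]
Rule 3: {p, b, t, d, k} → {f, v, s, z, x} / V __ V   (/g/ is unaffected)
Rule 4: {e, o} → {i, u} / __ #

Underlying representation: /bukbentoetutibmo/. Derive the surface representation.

Rule 1 (post-nasal voicing): /t/ is a voiceless stop immediately after the nasal /n/, so it voices to [d]. /bukbentoetutibmo/ → bukbendoetutibmo.
Rule 2 (stop-cluster e-epenthesis): /k/ and /b/ form a stop–stop cluster, so [e] is inserted between them. /bukbendoetutibmo/ → bukebendoetutibmo.
Rule 3 (intervocalic spirantization): /k/ is a stop between vowels /u/ and /e/, so it spirantizes to the fricative [x]. /b/ is a stop between vowels /e/ and /e/, so it spirantizes to the fricative [v]. /t/ is a stop between vowels /e/ and /u/, so it spirantizes to the fricative [s]. /t/ is a stop between vowels /u/ and /i/, so it spirantizes to the fricative [s]. /bukebendoetutibmo/ → buxevendoesusibmo.
Rule 4 (final vowel raising): /o/ is a mid vowel in word-final position, so it raises to [u]. /buxevendoesusibmo/ → buxevendoesusibmu.

buxevendoesusibmu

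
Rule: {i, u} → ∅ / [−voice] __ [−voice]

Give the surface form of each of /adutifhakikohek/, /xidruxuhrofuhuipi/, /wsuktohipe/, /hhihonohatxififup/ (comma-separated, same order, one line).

/adutifhakikohek/: /i/ is a high vowel flanked by voiceless consonants /t/ and /f/, so it deletes. /i/ is a high vowel flanked by voiceless consonants /k/ and /k/, so it deletes. → [adutfhakkohek].
/xidruxuhrofuhuipi/: /u/ is a high vowel flanked by voiceless consonants /x/ and /h/, so it deletes. /u/ is a high vowel flanked by voiceless consonants /f/ and /h/, so it deletes. → [xidruxhrofhuipi].
/wsuktohipe/: /u/ is a high vowel flanked by voiceless consonants /s/ and /k/, so it deletes. /i/ is a high vowel flanked by voiceless consonants /h/ and /p/, so it deletes. → [wsktohpe].
/hhihonohatxififup/: /i/ is a high vowel flanked by voiceless consonants /h/ and /h/, so it deletes. /i/ is a high vowel flanked by voiceless consonants /x/ and /f/, so it deletes. /i/ is a high vowel flanked by voiceless consonants /f/ and /f/, so it deletes. /u/ is a high vowel flanked by voiceless consonants /f/ and /p/, so it deletes. → [hhhonohatxffp].

adutfhakkohek, xidruxhrofhuipi, wsktohpe, hhhonohatxffp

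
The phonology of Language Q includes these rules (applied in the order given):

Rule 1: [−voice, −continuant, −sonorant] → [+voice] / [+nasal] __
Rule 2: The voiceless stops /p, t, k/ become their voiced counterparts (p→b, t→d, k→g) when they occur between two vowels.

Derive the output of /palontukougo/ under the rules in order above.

Rule 1 (post-nasal voicing): /t/ is a voiceless stop immediately after the nasal /n/, so it voices to [d]. /palontukougo/ → palondukougo.
Rule 2 (intervocalic voicing): /k/ is a voiceless stop between vowels /u/ and /o/, so it voices to [g]. /palondukougo/ → palondugougo.

palondugougo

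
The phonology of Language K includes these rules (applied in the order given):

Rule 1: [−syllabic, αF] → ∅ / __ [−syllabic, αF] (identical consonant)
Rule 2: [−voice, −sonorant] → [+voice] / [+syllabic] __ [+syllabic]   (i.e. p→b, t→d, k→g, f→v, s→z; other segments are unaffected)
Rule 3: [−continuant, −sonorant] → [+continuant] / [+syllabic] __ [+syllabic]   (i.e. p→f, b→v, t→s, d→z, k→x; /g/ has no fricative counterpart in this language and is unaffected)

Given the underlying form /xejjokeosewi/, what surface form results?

xejogeozewi

Rule 1 (degemination): /jj/ is a geminate; the first /j/ deletes. /xejjokeosewi/ → xejokeosewi.
Rule 2 (intervocalic voicing): /k/ is a voiceless obstruent between vowels /o/ and /e/, so it voices to [g]. /s/ is a voiceless obstruent between vowels /o/ and /e/, so it voices to [z]. /xejokeosewi/ → xejogeozewi.
Rule 3 (intervocalic spirantization): no segment meets the environment; /xejogeozewi/ is unchanged.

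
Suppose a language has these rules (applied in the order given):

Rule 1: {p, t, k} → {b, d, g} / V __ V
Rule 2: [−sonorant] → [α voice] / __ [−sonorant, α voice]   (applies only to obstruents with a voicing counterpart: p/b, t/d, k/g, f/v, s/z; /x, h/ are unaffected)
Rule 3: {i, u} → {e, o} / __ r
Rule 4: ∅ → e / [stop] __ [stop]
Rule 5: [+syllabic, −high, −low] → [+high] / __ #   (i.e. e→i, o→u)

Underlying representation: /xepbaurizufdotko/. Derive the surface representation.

Rule 1 (intervocalic voicing): no segment meets the environment; /xepbaurizufdotko/ is unchanged.
Rule 2 (regressive voicing assimilation): /p/ precedes the voiced obstruent /b/, so it voices to [b] by assimilation. /f/ precedes the voiced obstruent /d/, so it voices to [v] by assimilation. /xepbaurizufdotko/ → xebbaurizuvdotko.
Rule 3 (pre-rhotic lowering): /u/ is a high vowel immediately before /r/, so it lowers to [o]. /xebbaurizuvdotko/ → xebbaorizuvdotko.
Rule 4 (stop-cluster e-epenthesis): /b/ and /b/ form a stop–stop cluster, so [e] is inserted between them. /t/ and /k/ form a stop–stop cluster, so [e] is inserted between them. /xebbaorizuvdotko/ → xebebaorizuvdoteko.
Rule 5 (final vowel raising): /o/ is a mid vowel in word-final position, so it raises to [u]. /xebebaorizuvdoteko/ → xebebaorizuvdoteku.

xebebaorizuvdoteku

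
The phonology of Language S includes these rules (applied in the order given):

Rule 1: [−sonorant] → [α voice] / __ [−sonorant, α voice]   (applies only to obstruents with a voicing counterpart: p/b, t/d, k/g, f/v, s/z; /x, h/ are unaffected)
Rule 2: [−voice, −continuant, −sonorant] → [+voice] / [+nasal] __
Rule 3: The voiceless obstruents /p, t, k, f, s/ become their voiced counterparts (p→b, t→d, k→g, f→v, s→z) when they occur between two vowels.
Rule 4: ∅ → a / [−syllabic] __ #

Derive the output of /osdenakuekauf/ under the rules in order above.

Rule 1 (regressive voicing assimilation): /s/ precedes the voiced obstruent /d/, so it voices to [z] by assimilation. /osdenakuekauf/ → ozdenakuekauf.
Rule 2 (post-nasal voicing): no segment meets the environment; /ozdenakuekauf/ is unchanged.
Rule 3 (intervocalic voicing): /k/ is a voiceless obstruent between vowels /a/ and /u/, so it voices to [g]. /k/ is a voiceless obstruent between vowels /e/ and /a/, so it voices to [g]. /ozdenakuekauf/ → ozdenaguegauf.
Rule 4 (final a-epenthesis): the form ends in the consonant /f/, so [a] is inserted word-finally. /ozdenaguegauf/ → ozdenaguegaufa.

ozdenaguegaufa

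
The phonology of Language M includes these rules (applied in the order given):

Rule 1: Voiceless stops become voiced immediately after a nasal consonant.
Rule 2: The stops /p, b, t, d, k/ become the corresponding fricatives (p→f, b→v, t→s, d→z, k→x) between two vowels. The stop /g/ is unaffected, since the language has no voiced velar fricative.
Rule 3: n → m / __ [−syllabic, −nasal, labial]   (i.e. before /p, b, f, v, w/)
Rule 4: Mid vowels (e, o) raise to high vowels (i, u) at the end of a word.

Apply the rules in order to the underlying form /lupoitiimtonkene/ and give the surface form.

lufoisiimdongeni

Rule 1 (post-nasal voicing): /t/ is a voiceless stop immediately after the nasal /m/, so it voices to [d]. /k/ is a voiceless stop immediately after the nasal /n/, so it voices to [g]. /lupoitiimtonkene/ → lupoitiimdongene.
Rule 2 (intervocalic spirantization): /p/ is a stop between vowels /u/ and /o/, so it spirantizes to the fricative [f]. /t/ is a stop between vowels /i/ and /i/, so it spirantizes to the fricative [s]. /lupoitiimdongene/ → lufoisiimdongene.
Rule 3 (nasal place assimilation): no segment meets the environment; /lufoisiimdongene/ is unchanged.
Rule 4 (final vowel raising): /e/ is a mid vowel in word-final position, so it raises to [i]. /lufoisiimdongene/ → lufoisiimdongeni.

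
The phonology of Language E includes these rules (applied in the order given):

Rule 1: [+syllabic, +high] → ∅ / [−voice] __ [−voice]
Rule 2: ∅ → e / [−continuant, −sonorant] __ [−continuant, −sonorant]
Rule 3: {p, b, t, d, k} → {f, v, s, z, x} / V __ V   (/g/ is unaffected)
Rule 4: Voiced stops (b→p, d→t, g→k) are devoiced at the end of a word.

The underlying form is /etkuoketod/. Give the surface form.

esexuoxesot

Rule 1 (high vowel syncope): no segment meets the environment; /etkuoketod/ is unchanged.
Rule 2 (stop-cluster e-epenthesis): /t/ and /k/ form a stop–stop cluster, so [e] is inserted between them. /etkuoketod/ → etekuoketod.
Rule 3 (intervocalic spirantization): /t/ is a stop between vowels /e/ and /e/, so it spirantizes to the fricative [s]. /k/ is a stop between vowels /e/ and /u/, so it spirantizes to the fricative [x]. /k/ is a stop between vowels /o/ and /e/, so it spirantizes to the fricative [x]. /t/ is a stop between vowels /e/ and /o/, so it spirantizes to the fricative [s]. /etekuoketod/ → esexuoxesod.
Rule 4 (final devoicing): /d/ is a voiced stop in word-final position, so it devoices to [t]. /esexuoxesod/ → esexuoxesot.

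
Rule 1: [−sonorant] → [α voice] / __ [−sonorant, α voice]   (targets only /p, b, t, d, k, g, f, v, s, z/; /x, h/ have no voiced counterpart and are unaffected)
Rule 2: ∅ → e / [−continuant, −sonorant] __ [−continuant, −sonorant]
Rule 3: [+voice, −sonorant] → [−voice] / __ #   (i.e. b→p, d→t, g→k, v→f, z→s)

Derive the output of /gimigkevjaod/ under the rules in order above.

Rule 1 (regressive voicing assimilation): /g/ precedes the voiceless obstruent /k/, so it devoices to [k] by assimilation. /gimigkevjaod/ → gimikkevjaod.
Rule 2 (stop-cluster e-epenthesis): /k/ and /k/ form a stop–stop cluster, so [e] is inserted between them. /gimikkevjaod/ → gimikekevjaod.
Rule 3 (final devoicing): /d/ is a voiced obstruent in word-final position, so it devoices to [t]. /gimikekevjaod/ → gimikekevjaot.

gimikekevjaot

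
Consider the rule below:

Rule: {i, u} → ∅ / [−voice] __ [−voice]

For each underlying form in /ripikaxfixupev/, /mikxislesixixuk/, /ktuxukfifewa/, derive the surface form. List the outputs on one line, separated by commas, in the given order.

ripkaxfxpev, mikxslesxxk, ktxkffewa

/ripikaxfixupev/: /i/ is a high vowel flanked by voiceless consonants /p/ and /k/, so it deletes. /i/ is a high vowel flanked by voiceless consonants /f/ and /x/, so it deletes. /u/ is a high vowel flanked by voiceless consonants /x/ and /p/, so it deletes. → [ripkaxfxpev].
/mikxislesixixuk/: /i/ is a high vowel flanked by voiceless consonants /x/ and /s/, so it deletes. /i/ is a high vowel flanked by voiceless consonants /s/ and /x/, so it deletes. /i/ is a high vowel flanked by voiceless consonants /x/ and /x/, so it deletes. /u/ is a high vowel flanked by voiceless consonants /x/ and /k/, so it deletes. → [mikxslesxxk].
/ktuxukfifewa/: /u/ is a high vowel flanked by voiceless consonants /t/ and /x/, so it deletes. /u/ is a high vowel flanked by voiceless consonants /x/ and /k/, so it deletes. /i/ is a high vowel flanked by voiceless consonants /f/ and /f/, so it deletes. → [ktxkffewa].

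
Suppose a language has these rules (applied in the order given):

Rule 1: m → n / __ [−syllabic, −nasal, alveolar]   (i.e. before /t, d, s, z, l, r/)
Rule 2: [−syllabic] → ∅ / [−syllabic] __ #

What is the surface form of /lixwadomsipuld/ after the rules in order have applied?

lixwadonsipul

Rule 1 (nasal place assimilation): /m/ precedes the alveolar consonant /s/, so it assimilates in place to [n]. /lixwadomsipuld/ → lixwadonsipuld.
Rule 2 (final cluster simplification): /d/ is the second consonant of a word-final cluster /ld/, so it deletes. /lixwadonsipuld/ → lixwadonsipul.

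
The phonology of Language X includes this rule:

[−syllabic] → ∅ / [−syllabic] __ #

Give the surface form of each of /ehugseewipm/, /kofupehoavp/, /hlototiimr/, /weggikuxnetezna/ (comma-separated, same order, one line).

/ehugseewipm/: /m/ is the second consonant of a word-final cluster /pm/, so it deletes. → [ehugseewip].
/kofupehoavp/: /p/ is the second consonant of a word-final cluster /vp/, so it deletes. → [kofupehoav].
/hlototiimr/: /r/ is the second consonant of a word-final cluster /mr/, so it deletes. → [hlototiim].
/weggikuxnetezna/: the rule's environment is not met; surfaces unchanged as [weggikuxnetezna].

ehugseewip, kofupehoav, hlototiim, weggikuxnetezna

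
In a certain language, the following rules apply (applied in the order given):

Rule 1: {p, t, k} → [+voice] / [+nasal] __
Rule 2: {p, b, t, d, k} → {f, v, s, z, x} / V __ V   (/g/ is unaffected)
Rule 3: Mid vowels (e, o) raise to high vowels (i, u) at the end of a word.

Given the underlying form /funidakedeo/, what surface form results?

Rule 1 (post-nasal voicing): no segment meets the environment; /funidakedeo/ is unchanged.
Rule 2 (intervocalic spirantization): /d/ is a stop between vowels /i/ and /a/, so it spirantizes to the fricative [z]. /k/ is a stop between vowels /a/ and /e/, so it spirantizes to the fricative [x]. /d/ is a stop between vowels /e/ and /e/, so it spirantizes to the fricative [z]. /funidakedeo/ → funizaxezeo.
Rule 3 (final vowel raising): /o/ is a mid vowel in word-final position, so it raises to [u]. /funizaxezeo/ → funizaxezeu.

funizaxezeu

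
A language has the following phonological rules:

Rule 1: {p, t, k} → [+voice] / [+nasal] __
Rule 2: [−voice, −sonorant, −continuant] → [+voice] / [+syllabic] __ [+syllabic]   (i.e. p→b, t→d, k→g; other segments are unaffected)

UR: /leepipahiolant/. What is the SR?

Rule 1 (post-nasal voicing): /t/ is a voiceless stop immediately after the nasal /n/, so it voices to [d]. /leepipahiolant/ → leepipahioland.
Rule 2 (intervocalic voicing): /p/ is a voiceless stop between vowels /e/ and /i/, so it voices to [b]. /p/ is a voiceless stop between vowels /i/ and /a/, so it voices to [b]. /leepipahioland/ → leebibahioland.

leebibahioland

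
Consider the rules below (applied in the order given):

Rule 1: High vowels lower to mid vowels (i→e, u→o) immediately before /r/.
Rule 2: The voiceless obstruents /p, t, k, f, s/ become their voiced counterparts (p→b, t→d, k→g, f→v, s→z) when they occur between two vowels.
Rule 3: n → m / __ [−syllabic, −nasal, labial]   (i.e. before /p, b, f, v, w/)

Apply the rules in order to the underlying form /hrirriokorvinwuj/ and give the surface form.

hrerriogorvimwuj

Rule 1 (pre-rhotic lowering): /i/ is a high vowel immediately before /r/, so it lowers to [e]. /hrirriokorvinwuj/ → hrerriokorvinwuj.
Rule 2 (intervocalic voicing): /k/ is a voiceless obstruent between vowels /o/ and /o/, so it voices to [g]. /hrerriokorvinwuj/ → hrerriogorvinwuj.
Rule 3 (nasal place assimilation): /n/ precedes the labial consonant /w/, so it assimilates in place to [m]. /hrerriogorvinwuj/ → hrerriogorvimwuj.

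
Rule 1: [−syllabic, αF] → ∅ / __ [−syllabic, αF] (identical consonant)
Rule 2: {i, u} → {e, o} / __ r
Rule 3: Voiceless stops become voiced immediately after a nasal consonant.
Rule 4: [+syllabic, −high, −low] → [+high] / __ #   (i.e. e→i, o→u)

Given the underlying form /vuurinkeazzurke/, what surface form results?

Rule 1 (degemination): /zz/ is a geminate; the first /z/ deletes. /vuurinkeazzurke/ → vuurinkeazurke.
Rule 2 (pre-rhotic lowering): /u/ is a high vowel immediately before /r/, so it lowers to [o]. /u/ is a high vowel immediately before /r/, so it lowers to [o]. /vuurinkeazurke/ → vuorinkeazorke.
Rule 3 (post-nasal voicing): /k/ is a voiceless stop immediately after the nasal /n/, so it voices to [g]. /vuorinkeazorke/ → vuoringeazorke.
Rule 4 (final vowel raising): /e/ is a mid vowel in word-final position, so it raises to [i]. /vuoringeazorke/ → vuoringeazorki.

vuoringeazorki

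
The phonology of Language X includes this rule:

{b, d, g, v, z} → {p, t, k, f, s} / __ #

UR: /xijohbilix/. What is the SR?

xijohbilix

No segment of /xijohbilix/ meets the structural description of the rule, so the form surfaces unchanged.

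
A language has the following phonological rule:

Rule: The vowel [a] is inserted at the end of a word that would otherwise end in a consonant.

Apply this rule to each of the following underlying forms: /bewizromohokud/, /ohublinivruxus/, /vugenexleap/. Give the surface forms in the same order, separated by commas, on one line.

/bewizromohokud/: the form ends in the consonant /d/, so [a] is inserted word-finally. → [bewizromohokuda].
/ohublinivruxus/: the form ends in the consonant /s/, so [a] is inserted word-finally. → [ohublinivruxusa].
/vugenexleap/: the form ends in the consonant /p/, so [a] is inserted word-finally. → [vugenexleapa].

bewizromohokuda, ohublinivruxusa, vugenexleapa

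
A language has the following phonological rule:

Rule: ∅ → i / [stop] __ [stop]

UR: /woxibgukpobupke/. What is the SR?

woxibigukipobupike

/b/ and /g/ form a stop–stop cluster, so [i] is inserted between them.
/k/ and /p/ form a stop–stop cluster, so [i] is inserted between them.
/p/ and /k/ form a stop–stop cluster, so [i] is inserted between them.
Surface form: [woxibigukipobupike].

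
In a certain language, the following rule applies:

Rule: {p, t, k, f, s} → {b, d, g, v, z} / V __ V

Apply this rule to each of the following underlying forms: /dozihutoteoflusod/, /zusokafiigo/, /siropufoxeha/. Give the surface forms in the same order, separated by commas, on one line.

/dozihutoteoflusod/: /t/ is a voiceless obstruent between vowels /u/ and /o/, so it voices to [d]. /t/ is a voiceless obstruent between vowels /o/ and /e/, so it voices to [d]. /s/ is a voiceless obstruent between vowels /u/ and /o/, so it voices to [z]. → [dozihudodeofluzod].
/zusokafiigo/: /s/ is a voiceless obstruent between vowels /u/ and /o/, so it voices to [z]. /k/ is a voiceless obstruent between vowels /o/ and /a/, so it voices to [g]. /f/ is a voiceless obstruent between vowels /a/ and /i/, so it voices to [v]. → [zuzogaviigo].
/siropufoxeha/: /p/ is a voiceless obstruent between vowels /o/ and /u/, so it voices to [b]. /f/ is a voiceless obstruent between vowels /u/ and /o/, so it voices to [v]. → [sirobuvoxeha].

dozihudodeofluzod, zuzogaviigo, sirobuvoxeha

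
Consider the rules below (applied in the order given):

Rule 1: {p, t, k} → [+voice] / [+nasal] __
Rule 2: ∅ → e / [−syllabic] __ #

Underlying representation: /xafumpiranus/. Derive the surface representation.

Rule 1 (post-nasal voicing): /p/ is a voiceless stop immediately after the nasal /m/, so it voices to [b]. /xafumpiranus/ → xafumbiranus.
Rule 2 (final e-epenthesis): the form ends in the consonant /s/, so [e] is inserted word-finally. /xafumbiranus/ → xafumbiranuse.

xafumbiranuse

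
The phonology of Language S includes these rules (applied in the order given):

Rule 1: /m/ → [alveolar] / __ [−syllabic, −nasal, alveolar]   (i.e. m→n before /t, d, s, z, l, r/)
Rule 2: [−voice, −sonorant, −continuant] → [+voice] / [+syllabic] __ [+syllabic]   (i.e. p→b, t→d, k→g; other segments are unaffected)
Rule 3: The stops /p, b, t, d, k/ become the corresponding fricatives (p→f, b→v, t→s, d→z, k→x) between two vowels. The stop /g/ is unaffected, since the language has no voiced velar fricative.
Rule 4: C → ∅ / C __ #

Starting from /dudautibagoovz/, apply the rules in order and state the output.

duzauzivagoov

Rule 1 (nasal place assimilation): no segment meets the environment; /dudautibagoovz/ is unchanged.
Rule 2 (intervocalic voicing): /t/ is a voiceless stop between vowels /u/ and /i/, so it voices to [d]. /dudautibagoovz/ → dudaudibagoovz.
Rule 3 (intervocalic spirantization): /d/ is a stop between vowels /u/ and /a/, so it spirantizes to the fricative [z]. /d/ is a stop between vowels /u/ and /i/, so it spirantizes to the fricative [z]. /b/ is a stop between vowels /i/ and /a/, so it spirantizes to the fricative [v]. /dudaudibagoovz/ → duzauzivagoovz.
Rule 4 (final cluster simplification): /z/ is the second consonant of a word-final cluster /vz/, so it deletes. /duzauzivagoovz/ → duzauzivagoov.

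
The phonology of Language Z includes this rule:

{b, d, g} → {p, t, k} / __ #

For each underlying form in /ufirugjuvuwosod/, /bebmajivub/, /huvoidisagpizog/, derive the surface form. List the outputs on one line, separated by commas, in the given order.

/ufirugjuvuwosod/: /d/ is a voiced stop in word-final position, so it devoices to [t]. → [ufirugjuvuwosot].
/bebmajivub/: /b/ is a voiced stop in word-final position, so it devoices to [p]. → [bebmajivup].
/huvoidisagpizog/: /g/ is a voiced stop in word-final position, so it devoices to [k]. → [huvoidisagpizok].

ufirugjuvuwosot, bebmajivup, huvoidisagpizok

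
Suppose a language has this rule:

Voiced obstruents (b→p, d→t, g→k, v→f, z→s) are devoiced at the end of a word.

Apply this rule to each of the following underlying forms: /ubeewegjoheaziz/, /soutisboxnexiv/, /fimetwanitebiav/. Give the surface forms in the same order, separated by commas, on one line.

ubeewegjoheazis, soutisboxnexif, fimetwanitebiaf

/ubeewegjoheaziz/: /z/ is a voiced obstruent in word-final position, so it devoices to [s]. → [ubeewegjoheazis].
/soutisboxnexiv/: /v/ is a voiced obstruent in word-final position, so it devoices to [f]. → [soutisboxnexif].
/fimetwanitebiav/: /v/ is a voiced obstruent in word-final position, so it devoices to [f]. → [fimetwanitebiaf].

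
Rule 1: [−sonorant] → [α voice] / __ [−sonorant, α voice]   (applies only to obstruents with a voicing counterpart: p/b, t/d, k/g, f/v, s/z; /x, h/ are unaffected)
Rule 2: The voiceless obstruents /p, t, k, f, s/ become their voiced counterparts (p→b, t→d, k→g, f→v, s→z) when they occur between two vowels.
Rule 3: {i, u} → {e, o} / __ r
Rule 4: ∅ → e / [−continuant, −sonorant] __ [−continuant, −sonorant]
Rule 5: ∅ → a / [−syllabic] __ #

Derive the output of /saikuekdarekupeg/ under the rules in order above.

Rule 1 (regressive voicing assimilation): /k/ precedes the voiced obstruent /d/, so it voices to [g] by assimilation. /saikuekdarekupeg/ → saikuegdarekupeg.
Rule 2 (intervocalic voicing): /k/ is a voiceless obstruent between vowels /i/ and /u/, so it voices to [g]. /k/ is a voiceless obstruent between vowels /e/ and /u/, so it voices to [g]. /p/ is a voiceless obstruent between vowels /u/ and /e/, so it voices to [b]. /saikuegdarekupeg/ → saiguegdaregubeg.
Rule 3 (pre-rhotic lowering): no segment meets the environment; /saiguegdaregubeg/ is unchanged.
Rule 4 (stop-cluster e-epenthesis): /g/ and /d/ form a stop–stop cluster, so [e] is inserted between them. /saiguegdaregubeg/ → saiguegedaregubeg.
Rule 5 (final a-epenthesis): the form ends in the consonant /g/, so [a] is inserted word-finally. /saiguegedaregubeg/ → saiguegedaregubega.

saiguegedaregubega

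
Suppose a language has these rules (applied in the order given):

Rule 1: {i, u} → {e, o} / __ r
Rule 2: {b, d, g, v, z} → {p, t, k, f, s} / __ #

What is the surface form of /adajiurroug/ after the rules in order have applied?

adajiorrouk

Rule 1 (pre-rhotic lowering): /u/ is a high vowel immediately before /r/, so it lowers to [o]. /adajiurroug/ → adajiorroug.
Rule 2 (final devoicing): /g/ is a voiced obstruent in word-final position, so it devoices to [k]. /adajiorroug/ → adajiorrouk.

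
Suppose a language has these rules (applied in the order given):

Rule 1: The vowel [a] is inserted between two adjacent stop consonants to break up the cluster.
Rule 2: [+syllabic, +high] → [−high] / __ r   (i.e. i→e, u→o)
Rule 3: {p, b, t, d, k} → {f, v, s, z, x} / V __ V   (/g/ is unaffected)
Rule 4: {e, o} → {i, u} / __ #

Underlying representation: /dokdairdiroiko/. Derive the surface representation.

Rule 1 (stop-cluster a-epenthesis): /k/ and /d/ form a stop–stop cluster, so [a] is inserted between them. /dokdairdiroiko/ → dokadairdiroiko.
Rule 2 (pre-rhotic lowering): /i/ is a high vowel immediately before /r/, so it lowers to [e]. /i/ is a high vowel immediately before /r/, so it lowers to [e]. /dokadairdiroiko/ → dokadaerderoiko.
Rule 3 (intervocalic spirantization): /k/ is a stop between vowels /o/ and /a/, so it spirantizes to the fricative [x]. /d/ is a stop between vowels /a/ and /a/, so it spirantizes to the fricative [z]. /k/ is a stop between vowels /i/ and /o/, so it spirantizes to the fricative [x]. /dokadaerderoiko/ → doxazaerderoixo.
Rule 4 (final vowel raising): /o/ is a mid vowel in word-final position, so it raises to [u]. /doxazaerderoixo/ → doxazaerderoixu.

doxazaerderoixu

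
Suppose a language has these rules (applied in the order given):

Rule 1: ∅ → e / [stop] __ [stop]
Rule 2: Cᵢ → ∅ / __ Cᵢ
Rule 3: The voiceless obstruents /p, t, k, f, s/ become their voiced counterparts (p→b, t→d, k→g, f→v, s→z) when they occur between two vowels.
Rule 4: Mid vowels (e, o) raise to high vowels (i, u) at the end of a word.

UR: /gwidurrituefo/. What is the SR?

gwiduriduevu

Rule 1 (stop-cluster e-epenthesis): no segment meets the environment; /gwidurrituefo/ is unchanged.
Rule 2 (degemination): /rr/ is a geminate; the first /r/ deletes. /gwidurrituefo/ → gwidurituefo.
Rule 3 (intervocalic voicing): /t/ is a voiceless obstruent between vowels /i/ and /u/, so it voices to [d]. /f/ is a voiceless obstruent between vowels /e/ and /o/, so it voices to [v]. /gwidurituefo/ → gwiduriduevo.
Rule 4 (final vowel raising): /o/ is a mid vowel in word-final position, so it raises to [u]. /gwiduriduevo/ → gwiduriduevu.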